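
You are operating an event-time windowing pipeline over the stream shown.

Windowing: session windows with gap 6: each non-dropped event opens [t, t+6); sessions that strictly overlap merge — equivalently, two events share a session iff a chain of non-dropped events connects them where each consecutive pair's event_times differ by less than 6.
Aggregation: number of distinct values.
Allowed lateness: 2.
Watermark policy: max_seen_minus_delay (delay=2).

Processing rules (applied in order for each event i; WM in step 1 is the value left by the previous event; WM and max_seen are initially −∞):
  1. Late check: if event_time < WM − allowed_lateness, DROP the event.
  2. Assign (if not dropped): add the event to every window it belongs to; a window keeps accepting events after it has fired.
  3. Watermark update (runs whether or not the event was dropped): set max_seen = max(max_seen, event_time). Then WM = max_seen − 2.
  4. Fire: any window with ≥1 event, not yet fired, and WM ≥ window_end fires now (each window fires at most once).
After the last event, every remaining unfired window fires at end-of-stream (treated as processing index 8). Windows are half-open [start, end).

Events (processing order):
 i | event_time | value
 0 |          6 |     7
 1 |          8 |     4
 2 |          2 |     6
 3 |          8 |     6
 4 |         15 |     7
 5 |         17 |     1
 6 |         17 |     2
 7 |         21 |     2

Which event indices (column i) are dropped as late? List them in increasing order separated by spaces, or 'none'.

i=0 t=6 v=7: → [6,12); WM=4
i=1 t=8 v=4: → [6,14); WM=6
i=2 t=2 v=6: DROP (t<6-2); WM=6
i=3 t=8 v=6: → [6,14); WM=6
i=4 t=15 v=7: → [15,21); WM=13
i=5 t=17 v=1: → [15,23); WM=15
i=6 t=17 v=2: → [15,23); WM=15
i=7 t=21 v=2: → [15,27); WM=19

2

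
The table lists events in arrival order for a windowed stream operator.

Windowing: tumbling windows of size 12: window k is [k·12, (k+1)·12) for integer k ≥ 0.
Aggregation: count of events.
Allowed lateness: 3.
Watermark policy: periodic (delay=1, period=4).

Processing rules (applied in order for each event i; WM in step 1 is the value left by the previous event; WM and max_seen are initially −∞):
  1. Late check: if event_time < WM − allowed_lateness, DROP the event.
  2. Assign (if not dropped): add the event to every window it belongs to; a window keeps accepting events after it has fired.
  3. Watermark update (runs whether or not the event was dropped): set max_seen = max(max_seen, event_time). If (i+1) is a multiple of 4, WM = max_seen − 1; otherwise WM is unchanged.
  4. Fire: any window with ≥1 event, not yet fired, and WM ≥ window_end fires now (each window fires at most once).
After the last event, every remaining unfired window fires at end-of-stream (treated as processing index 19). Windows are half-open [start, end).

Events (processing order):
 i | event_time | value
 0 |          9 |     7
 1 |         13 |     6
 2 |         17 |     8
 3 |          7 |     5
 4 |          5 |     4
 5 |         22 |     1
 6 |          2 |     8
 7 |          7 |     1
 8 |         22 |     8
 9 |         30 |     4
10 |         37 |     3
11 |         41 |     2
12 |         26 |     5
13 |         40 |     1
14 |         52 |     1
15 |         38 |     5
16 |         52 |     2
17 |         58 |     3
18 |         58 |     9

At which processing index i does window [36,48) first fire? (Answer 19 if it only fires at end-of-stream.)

i=0 t=9 v=7: → [0,12); WM=−∞
i=1 t=13 v=6: → [12,24); WM=−∞
i=2 t=17 v=8: → [12,24); WM=−∞
i=3 t=7 v=5: → [0,12); WM=16; [0,12) fires=2
i=4 t=5 v=4: DROP (t<16-3); WM=16
i=5 t=22 v=1: → [12,24); WM=16
i=6 t=2 v=8: DROP (t<16-3); WM=16
i=7 t=7 v=1: DROP (t<16-3); WM=21
i=8 t=22 v=8: → [12,24); WM=21
i=9 t=30 v=4: → [24,36); WM=21
i=10 t=37 v=3: → [36,48); WM=21
i=11 t=41 v=2: → [36,48); WM=40; [12,24) fires=4 [24,36) fires=1
i=12 t=26 v=5: DROP (t<40-3); WM=40
i=13 t=40 v=1: → [36,48); WM=40
i=14 t=52 v=1: → [48,60); WM=40
i=15 t=38 v=5: → [36,48); WM=51; [36,48) fires=4
i=16 t=52 v=2: → [48,60); WM=51
i=17 t=58 v=3: → [48,60); WM=51
i=18 t=58 v=9: → [48,60); WM=51

15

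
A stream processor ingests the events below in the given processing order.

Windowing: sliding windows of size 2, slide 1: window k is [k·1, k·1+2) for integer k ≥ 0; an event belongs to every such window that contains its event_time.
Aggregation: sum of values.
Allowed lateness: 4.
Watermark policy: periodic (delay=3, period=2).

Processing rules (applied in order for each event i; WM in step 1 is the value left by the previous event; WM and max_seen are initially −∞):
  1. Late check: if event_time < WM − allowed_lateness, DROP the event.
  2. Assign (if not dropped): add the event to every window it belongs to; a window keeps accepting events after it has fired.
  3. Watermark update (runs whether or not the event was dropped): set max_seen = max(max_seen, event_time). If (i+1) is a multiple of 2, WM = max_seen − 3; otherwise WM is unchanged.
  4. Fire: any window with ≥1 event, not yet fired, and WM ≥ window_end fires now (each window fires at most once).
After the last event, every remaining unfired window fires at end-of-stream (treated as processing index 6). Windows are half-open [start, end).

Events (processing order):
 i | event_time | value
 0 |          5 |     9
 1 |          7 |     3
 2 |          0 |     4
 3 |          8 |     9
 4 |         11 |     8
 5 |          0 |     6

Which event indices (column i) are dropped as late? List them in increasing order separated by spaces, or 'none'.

5

i=0 t=5 v=9: → [5,7),[4,6); WM=−∞
i=1 t=7 v=3: → [7,9),[6,8); WM=4
i=2 t=0 v=4: → [0,2); WM=4; [0,2) fires=4
i=3 t=8 v=9: → [8,10),[7,9); WM=5
i=4 t=11 v=8: → [11,13),[10,12); WM=5
i=5 t=0 v=6: DROP (t<5-4); WM=8; [4,6) fires=9 [5,7) fires=9 [6,8) fires=3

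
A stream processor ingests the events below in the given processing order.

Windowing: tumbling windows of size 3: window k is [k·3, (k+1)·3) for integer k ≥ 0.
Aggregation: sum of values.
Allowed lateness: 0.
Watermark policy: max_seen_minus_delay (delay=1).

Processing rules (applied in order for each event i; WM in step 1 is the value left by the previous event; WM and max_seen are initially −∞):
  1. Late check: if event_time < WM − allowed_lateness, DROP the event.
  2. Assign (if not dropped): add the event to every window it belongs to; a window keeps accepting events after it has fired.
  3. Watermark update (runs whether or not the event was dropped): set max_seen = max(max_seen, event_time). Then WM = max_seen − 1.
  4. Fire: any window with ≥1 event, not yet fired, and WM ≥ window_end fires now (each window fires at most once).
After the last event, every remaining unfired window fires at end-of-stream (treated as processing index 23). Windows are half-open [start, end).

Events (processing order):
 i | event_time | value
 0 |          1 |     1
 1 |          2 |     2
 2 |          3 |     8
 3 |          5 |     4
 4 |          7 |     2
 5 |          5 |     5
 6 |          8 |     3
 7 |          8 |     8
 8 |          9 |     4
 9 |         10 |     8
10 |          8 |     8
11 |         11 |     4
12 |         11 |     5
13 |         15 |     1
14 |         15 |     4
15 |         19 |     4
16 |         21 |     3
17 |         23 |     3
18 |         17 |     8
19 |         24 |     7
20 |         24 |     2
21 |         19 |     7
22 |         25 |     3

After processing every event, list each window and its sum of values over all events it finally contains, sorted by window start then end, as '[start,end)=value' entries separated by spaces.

i=0 t=1 v=1: → [0,3); WM=0
i=1 t=2 v=2: → [0,3); WM=1
i=2 t=3 v=8: → [3,6); WM=2
i=3 t=5 v=4: → [3,6); WM=4; [0,3) fires=3
i=4 t=7 v=2: → [6,9); WM=6; [3,6) fires=12
i=5 t=5 v=5: DROP (t<6-0); WM=6
i=6 t=8 v=3: → [6,9); WM=7
i=7 t=8 v=8: → [6,9); WM=7
i=8 t=9 v=4: → [9,12); WM=8
i=9 t=10 v=8: → [9,12); WM=9; [6,9) fires=13
i=10 t=8 v=8: DROP (t<9-0); WM=9
i=11 t=11 v=4: → [9,12); WM=10
i=12 t=11 v=5: → [9,12); WM=10
i=13 t=15 v=1: → [15,18); WM=14; [9,12) fires=21
i=14 t=15 v=4: → [15,18); WM=14
i=15 t=19 v=4: → [18,21); WM=18; [15,18) fires=5
i=16 t=21 v=3: → [21,24); WM=20
i=17 t=23 v=3: → [21,24); WM=22; [18,21) fires=4
i=18 t=17 v=8: DROP (t<22-0); WM=22
i=19 t=24 v=7: → [24,27); WM=23
i=20 t=24 v=2: → [24,27); WM=23
i=21 t=19 v=7: DROP (t<23-0); WM=23
i=22 t=25 v=3: → [24,27); WM=24; [21,24) fires=6

[0,3)=3 [3,6)=12 [6,9)=13 [9,12)=21 [15,18)=5 [18,21)=4 [21,24)=6 [24,27)=12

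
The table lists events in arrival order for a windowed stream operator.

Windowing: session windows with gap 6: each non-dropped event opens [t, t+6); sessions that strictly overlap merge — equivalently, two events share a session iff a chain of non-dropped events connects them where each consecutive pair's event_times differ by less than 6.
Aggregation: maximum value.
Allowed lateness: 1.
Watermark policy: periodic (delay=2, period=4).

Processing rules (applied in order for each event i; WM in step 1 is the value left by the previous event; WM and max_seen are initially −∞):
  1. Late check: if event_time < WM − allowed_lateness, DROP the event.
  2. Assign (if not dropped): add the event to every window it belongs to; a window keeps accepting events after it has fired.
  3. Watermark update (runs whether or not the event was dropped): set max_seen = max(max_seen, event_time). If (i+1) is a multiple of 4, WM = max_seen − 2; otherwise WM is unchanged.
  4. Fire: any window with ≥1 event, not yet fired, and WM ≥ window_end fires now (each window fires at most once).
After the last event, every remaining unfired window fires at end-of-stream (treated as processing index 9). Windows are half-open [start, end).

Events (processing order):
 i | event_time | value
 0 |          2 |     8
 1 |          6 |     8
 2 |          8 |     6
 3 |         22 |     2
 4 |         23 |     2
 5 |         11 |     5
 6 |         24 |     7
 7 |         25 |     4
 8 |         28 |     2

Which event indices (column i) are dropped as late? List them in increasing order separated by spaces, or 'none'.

5

i=0 t=2 v=8: → [2,8); WM=−∞
i=1 t=6 v=8: → [2,12); WM=−∞
i=2 t=8 v=6: → [2,14); WM=−∞
i=3 t=22 v=2: → [22,28); WM=20
i=4 t=23 v=2: → [22,29); WM=20
i=5 t=11 v=5: DROP (t<20-1); WM=20
i=6 t=24 v=7: → [22,30); WM=20
i=7 t=25 v=4: → [22,31); WM=23
i=8 t=28 v=2: → [22,34); WM=23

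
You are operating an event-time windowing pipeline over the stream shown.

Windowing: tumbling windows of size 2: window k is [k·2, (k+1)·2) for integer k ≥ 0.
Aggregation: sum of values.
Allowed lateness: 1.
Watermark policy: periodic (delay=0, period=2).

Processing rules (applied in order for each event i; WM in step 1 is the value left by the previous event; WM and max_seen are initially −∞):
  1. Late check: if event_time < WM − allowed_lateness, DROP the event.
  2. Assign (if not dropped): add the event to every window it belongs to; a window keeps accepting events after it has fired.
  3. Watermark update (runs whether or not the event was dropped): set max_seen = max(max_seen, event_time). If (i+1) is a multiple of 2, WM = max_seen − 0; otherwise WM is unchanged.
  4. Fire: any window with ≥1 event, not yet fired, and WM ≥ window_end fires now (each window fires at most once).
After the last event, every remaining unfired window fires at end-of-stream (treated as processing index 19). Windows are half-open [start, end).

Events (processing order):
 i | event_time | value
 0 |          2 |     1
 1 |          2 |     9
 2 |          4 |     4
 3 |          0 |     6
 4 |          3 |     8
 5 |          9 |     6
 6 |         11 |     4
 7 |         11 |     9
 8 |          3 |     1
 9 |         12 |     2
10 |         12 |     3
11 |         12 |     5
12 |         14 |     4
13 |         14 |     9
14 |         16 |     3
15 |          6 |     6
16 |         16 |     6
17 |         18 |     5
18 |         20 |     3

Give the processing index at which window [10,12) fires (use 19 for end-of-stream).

9

i=0 t=2 v=1: → [2,4); WM=−∞
i=1 t=2 v=9: → [2,4); WM=2
i=2 t=4 v=4: → [4,6); WM=2
i=3 t=0 v=6: DROP (t<2-1); WM=4; [2,4) fires=10
i=4 t=3 v=8: → [2,4); WM=4
i=5 t=9 v=6: → [8,10); WM=9; [4,6) fires=4
i=6 t=11 v=4: → [10,12); WM=9
i=7 t=11 v=9: → [10,12); WM=11; [8,10) fires=6
i=8 t=3 v=1: DROP (t<11-1); WM=11
i=9 t=12 v=2: → [12,14); WM=12; [10,12) fires=13
i=10 t=12 v=3: → [12,14); WM=12
i=11 t=12 v=5: → [12,14); WM=12
i=12 t=14 v=4: → [14,16); WM=12
i=13 t=14 v=9: → [14,16); WM=14; [12,14) fires=10
i=14 t=16 v=3: → [16,18); WM=14
i=15 t=6 v=6: DROP (t<14-1); WM=16; [14,16) fires=13
i=16 t=16 v=6: → [16,18); WM=16
i=17 t=18 v=5: → [18,20); WM=18; [16,18) fires=9
i=18 t=20 v=3: → [20,22); WM=18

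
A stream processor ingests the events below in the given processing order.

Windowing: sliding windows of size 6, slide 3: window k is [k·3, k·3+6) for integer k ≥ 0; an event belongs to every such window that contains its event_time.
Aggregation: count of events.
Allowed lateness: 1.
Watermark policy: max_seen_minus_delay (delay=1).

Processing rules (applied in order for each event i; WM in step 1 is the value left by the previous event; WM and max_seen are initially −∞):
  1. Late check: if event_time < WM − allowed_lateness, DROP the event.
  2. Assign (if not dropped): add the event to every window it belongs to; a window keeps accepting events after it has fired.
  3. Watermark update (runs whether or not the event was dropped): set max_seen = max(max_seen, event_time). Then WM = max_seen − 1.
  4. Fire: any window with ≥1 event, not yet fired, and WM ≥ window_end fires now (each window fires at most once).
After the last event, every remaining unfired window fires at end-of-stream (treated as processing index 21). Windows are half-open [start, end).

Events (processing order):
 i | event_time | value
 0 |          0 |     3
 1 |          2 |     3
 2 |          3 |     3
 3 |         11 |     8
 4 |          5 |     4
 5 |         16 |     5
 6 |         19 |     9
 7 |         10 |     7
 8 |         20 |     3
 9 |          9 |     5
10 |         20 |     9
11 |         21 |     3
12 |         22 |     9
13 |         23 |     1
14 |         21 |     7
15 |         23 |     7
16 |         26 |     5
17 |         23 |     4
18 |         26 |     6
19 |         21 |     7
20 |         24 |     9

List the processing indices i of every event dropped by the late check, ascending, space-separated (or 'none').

i=0 t=0 v=3: → [0,6); WM=-1
i=1 t=2 v=3: → [0,6); WM=1
i=2 t=3 v=3: → [3,9),[0,6); WM=2
i=3 t=11 v=8: → [9,15),[6,12); WM=10; [0,6) fires=3 [3,9) fires=1
i=4 t=5 v=4: DROP (t<10-1); WM=10
i=5 t=16 v=5: → [15,21),[12,18); WM=15; [6,12) fires=1 [9,15) fires=1
i=6 t=19 v=9: → [18,24),[15,21); WM=18; [12,18) fires=1
i=7 t=10 v=7: DROP (t<18-1); WM=18
i=8 t=20 v=3: → [18,24),[15,21); WM=19
i=9 t=9 v=5: DROP (t<19-1); WM=19
i=10 t=20 v=9: → [18,24),[15,21); WM=19
i=11 t=21 v=3: → [21,27),[18,24); WM=20
i=12 t=22 v=9: → [21,27),[18,24); WM=21; [15,21) fires=4
i=13 t=23 v=1: → [21,27),[18,24); WM=22
i=14 t=21 v=7: → [21,27),[18,24); WM=22
i=15 t=23 v=7: → [21,27),[18,24); WM=22
i=16 t=26 v=5: → [24,30),[21,27); WM=25; [18,24) fires=8
i=17 t=23 v=4: DROP (t<25-1); WM=25
i=18 t=26 v=6: → [24,30),[21,27); WM=25
i=19 t=21 v=7: DROP (t<25-1); WM=25
i=20 t=24 v=9: → [24,30),[21,27); WM=25

4 7 9 17 19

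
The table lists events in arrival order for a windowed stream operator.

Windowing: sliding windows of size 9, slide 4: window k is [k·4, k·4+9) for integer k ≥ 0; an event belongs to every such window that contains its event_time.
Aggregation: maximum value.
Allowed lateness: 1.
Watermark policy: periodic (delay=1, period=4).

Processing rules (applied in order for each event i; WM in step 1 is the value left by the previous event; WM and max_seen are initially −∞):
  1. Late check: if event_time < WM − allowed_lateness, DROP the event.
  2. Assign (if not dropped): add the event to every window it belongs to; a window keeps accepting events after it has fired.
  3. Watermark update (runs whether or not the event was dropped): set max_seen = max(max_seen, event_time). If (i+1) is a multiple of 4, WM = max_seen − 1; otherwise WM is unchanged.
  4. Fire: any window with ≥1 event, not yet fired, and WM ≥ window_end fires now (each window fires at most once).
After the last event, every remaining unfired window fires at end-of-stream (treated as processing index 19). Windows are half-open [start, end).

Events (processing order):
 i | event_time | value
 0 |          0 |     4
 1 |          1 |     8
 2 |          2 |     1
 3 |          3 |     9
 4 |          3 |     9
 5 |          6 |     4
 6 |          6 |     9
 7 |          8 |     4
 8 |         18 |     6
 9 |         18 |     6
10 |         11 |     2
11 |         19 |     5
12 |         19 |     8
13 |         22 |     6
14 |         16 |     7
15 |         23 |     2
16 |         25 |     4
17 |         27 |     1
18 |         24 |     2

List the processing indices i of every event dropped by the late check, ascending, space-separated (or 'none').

i=0 t=0 v=4: → [0,9); WM=−∞
i=1 t=1 v=8: → [0,9); WM=−∞
i=2 t=2 v=1: → [0,9); WM=−∞
i=3 t=3 v=9: → [0,9); WM=2
i=4 t=3 v=9: → [0,9); WM=2
i=5 t=6 v=4: → [4,13),[0,9); WM=2
i=6 t=6 v=9: → [4,13),[0,9); WM=2
i=7 t=8 v=4: → [8,17),[4,13),[0,9); WM=7
i=8 t=18 v=6: → [16,25),[12,21); WM=7
i=9 t=18 v=6: → [16,25),[12,21); WM=7
i=10 t=11 v=2: → [8,17),[4,13); WM=7
i=11 t=19 v=5: → [16,25),[12,21); WM=18; [0,9) fires=9 [4,13) fires=9 [8,17) fires=4
i=12 t=19 v=8: → [16,25),[12,21); WM=18
i=13 t=22 v=6: → [20,29),[16,25); WM=18
i=14 t=16 v=7: DROP (t<18-1); WM=18
i=15 t=23 v=2: → [20,29),[16,25); WM=22; [12,21) fires=8
i=16 t=25 v=4: → [24,33),[20,29); WM=22
i=17 t=27 v=1: → [24,33),[20,29); WM=22
i=18 t=24 v=2: → [24,33),[20,29),[16,25); WM=22

14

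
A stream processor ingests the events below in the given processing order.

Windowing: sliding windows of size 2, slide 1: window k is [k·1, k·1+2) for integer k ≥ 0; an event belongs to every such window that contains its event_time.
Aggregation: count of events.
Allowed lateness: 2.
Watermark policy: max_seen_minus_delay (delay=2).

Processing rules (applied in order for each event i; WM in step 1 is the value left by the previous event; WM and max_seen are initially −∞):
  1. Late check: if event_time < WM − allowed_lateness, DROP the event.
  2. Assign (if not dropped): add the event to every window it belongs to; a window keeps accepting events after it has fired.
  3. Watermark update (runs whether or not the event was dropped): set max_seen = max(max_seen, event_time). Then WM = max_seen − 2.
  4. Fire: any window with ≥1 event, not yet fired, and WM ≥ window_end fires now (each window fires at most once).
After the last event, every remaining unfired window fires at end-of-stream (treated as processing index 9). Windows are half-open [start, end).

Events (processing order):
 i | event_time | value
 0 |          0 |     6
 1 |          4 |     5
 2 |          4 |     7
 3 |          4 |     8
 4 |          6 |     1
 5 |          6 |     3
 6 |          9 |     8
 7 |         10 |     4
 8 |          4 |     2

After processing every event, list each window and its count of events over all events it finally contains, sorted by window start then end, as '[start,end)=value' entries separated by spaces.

[0,2)=1 [3,5)=3 [4,6)=3 [5,7)=2 [6,8)=2 [8,10)=1 [9,11)=2 [10,12)=1

i=0 t=0 v=6: → [0,2); WM=-2
i=1 t=4 v=5: → [4,6),[3,5); WM=2; [0,2) fires=1
i=2 t=4 v=7: → [4,6),[3,5); WM=2
i=3 t=4 v=8: → [4,6),[3,5); WM=2
i=4 t=6 v=1: → [6,8),[5,7); WM=4
i=5 t=6 v=3: → [6,8),[5,7); WM=4
i=6 t=9 v=8: → [9,11),[8,10); WM=7; [3,5) fires=3 [4,6) fires=3 [5,7) fires=2
i=7 t=10 v=4: → [10,12),[9,11); WM=8; [6,8) fires=2
i=8 t=4 v=2: DROP (t<8-2); WM=8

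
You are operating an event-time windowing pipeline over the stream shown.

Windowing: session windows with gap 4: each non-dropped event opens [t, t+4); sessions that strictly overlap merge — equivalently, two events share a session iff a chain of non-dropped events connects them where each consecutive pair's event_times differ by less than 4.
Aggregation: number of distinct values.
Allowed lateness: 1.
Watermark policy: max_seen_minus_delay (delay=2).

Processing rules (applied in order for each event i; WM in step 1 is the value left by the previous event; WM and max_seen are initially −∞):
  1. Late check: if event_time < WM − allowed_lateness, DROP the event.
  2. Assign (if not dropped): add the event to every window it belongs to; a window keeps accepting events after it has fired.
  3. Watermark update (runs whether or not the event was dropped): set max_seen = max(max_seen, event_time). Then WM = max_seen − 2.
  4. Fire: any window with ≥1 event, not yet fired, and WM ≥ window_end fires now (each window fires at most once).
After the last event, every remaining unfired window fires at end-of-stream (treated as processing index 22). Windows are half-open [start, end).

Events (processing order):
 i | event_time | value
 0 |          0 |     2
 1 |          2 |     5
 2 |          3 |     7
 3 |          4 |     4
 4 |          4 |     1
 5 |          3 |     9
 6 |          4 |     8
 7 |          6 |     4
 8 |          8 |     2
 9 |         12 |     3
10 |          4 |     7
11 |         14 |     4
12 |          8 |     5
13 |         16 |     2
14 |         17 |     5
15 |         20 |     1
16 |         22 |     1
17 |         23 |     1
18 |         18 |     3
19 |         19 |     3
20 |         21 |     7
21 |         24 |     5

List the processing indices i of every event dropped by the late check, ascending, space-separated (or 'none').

i=0 t=0 v=2: → [0,4); WM=-2
i=1 t=2 v=5: → [0,6); WM=0
i=2 t=3 v=7: → [0,7); WM=1
i=3 t=4 v=4: → [0,8); WM=2
i=4 t=4 v=1: → [0,8); WM=2
i=5 t=3 v=9: → [0,8); WM=2
i=6 t=4 v=8: → [0,8); WM=2
i=7 t=6 v=4: → [0,10); WM=4
i=8 t=8 v=2: → [0,12); WM=6
i=9 t=12 v=3: → [12,16); WM=10
i=10 t=4 v=7: DROP (t<10-1); WM=10
i=11 t=14 v=4: → [12,18); WM=12
i=12 t=8 v=5: DROP (t<12-1); WM=12
i=13 t=16 v=2: → [12,20); WM=14
i=14 t=17 v=5: → [12,21); WM=15
i=15 t=20 v=1: → [12,24); WM=18
i=16 t=22 v=1: → [12,26); WM=20
i=17 t=23 v=1: → [12,27); WM=21
i=18 t=18 v=3: DROP (t<21-1); WM=21
i=19 t=19 v=3: DROP (t<21-1); WM=21
i=20 t=21 v=7: → [12,27); WM=21
i=21 t=24 v=5: → [12,28); WM=22

10 12 18 19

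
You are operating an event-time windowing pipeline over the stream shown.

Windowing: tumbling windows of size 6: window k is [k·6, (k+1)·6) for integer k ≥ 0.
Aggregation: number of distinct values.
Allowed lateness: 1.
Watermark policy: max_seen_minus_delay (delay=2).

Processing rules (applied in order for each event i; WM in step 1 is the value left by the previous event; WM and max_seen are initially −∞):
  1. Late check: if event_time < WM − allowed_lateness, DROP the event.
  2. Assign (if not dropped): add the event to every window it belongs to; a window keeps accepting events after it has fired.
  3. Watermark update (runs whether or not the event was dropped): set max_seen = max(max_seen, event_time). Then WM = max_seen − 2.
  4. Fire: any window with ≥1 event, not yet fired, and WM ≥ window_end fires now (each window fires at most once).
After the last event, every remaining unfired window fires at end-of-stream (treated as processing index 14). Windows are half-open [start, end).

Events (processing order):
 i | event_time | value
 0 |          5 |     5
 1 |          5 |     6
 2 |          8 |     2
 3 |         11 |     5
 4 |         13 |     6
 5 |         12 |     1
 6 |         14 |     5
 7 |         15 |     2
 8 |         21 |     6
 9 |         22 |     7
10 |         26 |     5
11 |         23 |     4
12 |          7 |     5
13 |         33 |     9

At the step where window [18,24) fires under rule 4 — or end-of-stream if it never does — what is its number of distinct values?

i=0 t=5 v=5: → [0,6); WM=3
i=1 t=5 v=6: → [0,6); WM=3
i=2 t=8 v=2: → [6,12); WM=6; [0,6) fires=2
i=3 t=11 v=5: → [6,12); WM=9
i=4 t=13 v=6: → [12,18); WM=11
i=5 t=12 v=1: → [12,18); WM=11
i=6 t=14 v=5: → [12,18); WM=12; [6,12) fires=2
i=7 t=15 v=2: → [12,18); WM=13
i=8 t=21 v=6: → [18,24); WM=19; [12,18) fires=4
i=9 t=22 v=7: → [18,24); WM=20
i=10 t=26 v=5: → [24,30); WM=24; [18,24) fires=2
i=11 t=23 v=4: → [18,24); WM=24
i=12 t=7 v=5: DROP (t<24-1); WM=24
i=13 t=33 v=9: → [30,36); WM=31; [24,30) fires=1

2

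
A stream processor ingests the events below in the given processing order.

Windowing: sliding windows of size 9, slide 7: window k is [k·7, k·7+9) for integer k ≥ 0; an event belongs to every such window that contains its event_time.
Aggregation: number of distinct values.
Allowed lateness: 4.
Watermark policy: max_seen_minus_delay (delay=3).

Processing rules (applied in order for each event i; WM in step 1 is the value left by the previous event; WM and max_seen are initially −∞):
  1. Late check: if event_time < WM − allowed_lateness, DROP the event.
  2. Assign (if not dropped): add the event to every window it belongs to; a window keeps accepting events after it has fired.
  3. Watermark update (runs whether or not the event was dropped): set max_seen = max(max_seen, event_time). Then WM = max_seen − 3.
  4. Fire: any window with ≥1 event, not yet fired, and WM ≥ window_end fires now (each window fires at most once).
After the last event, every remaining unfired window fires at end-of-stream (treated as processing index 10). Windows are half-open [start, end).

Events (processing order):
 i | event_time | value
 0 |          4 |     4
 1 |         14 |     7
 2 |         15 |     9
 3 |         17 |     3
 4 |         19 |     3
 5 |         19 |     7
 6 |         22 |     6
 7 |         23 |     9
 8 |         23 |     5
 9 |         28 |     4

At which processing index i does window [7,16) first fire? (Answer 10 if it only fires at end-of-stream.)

4

i=0 t=4 v=4: → [0,9); WM=1
i=1 t=14 v=7: → [14,23),[7,16); WM=11; [0,9) fires=1
i=2 t=15 v=9: → [14,23),[7,16); WM=12
i=3 t=17 v=3: → [14,23); WM=14
i=4 t=19 v=3: → [14,23); WM=16; [7,16) fires=2
i=5 t=19 v=7: → [14,23); WM=16
i=6 t=22 v=6: → [21,30),[14,23); WM=19
i=7 t=23 v=9: → [21,30); WM=20
i=8 t=23 v=5: → [21,30); WM=20
i=9 t=28 v=4: → [28,37),[21,30); WM=25; [14,23) fires=4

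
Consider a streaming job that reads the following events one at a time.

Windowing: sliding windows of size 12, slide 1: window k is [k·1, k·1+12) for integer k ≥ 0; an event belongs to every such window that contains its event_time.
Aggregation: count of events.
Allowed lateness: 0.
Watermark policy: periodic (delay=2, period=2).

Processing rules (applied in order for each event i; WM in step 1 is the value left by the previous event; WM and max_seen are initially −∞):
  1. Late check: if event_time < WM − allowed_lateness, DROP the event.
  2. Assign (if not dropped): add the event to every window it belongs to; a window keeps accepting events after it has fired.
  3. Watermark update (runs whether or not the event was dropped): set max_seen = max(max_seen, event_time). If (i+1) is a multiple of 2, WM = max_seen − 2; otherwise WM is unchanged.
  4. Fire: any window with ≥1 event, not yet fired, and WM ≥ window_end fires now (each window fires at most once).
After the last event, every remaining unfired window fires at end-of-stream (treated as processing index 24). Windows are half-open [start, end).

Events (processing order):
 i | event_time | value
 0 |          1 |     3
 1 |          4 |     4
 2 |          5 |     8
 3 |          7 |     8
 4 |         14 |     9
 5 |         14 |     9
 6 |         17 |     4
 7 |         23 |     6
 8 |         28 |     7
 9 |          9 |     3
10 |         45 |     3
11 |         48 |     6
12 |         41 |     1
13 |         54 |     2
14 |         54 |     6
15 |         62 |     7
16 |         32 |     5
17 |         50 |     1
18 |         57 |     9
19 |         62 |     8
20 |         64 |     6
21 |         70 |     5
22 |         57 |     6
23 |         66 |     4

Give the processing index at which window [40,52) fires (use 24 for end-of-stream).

13

i=0 t=1 v=3: → [1,13),[0,12); WM=−∞
i=1 t=4 v=4: → [4,16),[3,15),[2,14),[1,13),[0,12); WM=2
i=2 t=5 v=8: → [5,17),[4,16),[3,15),[2,14),[1,13),[0,12); WM=2
i=3 t=7 v=8: → [7,19),[6,18),[5,17),[4,16),[3,15),[2,14),[1,13),[0,12); WM=5
i=4 t=14 v=9: → [14,26),[13,25),[12,24),[11,23),[10,22),[9,21),[8,20),[7,19),[6,18),[5,17),[4,16),[3,15); WM=5
i=5 t=14 v=9: → [14,26),[13,25),[12,24),[11,23),[10,22),[9,21),[8,20),[7,19),[6,18),[5,17),[4,16),[3,15); WM=12; [0,12) fires=4
i=6 t=17 v=4: → [17,29),[16,28),[15,27),[14,26),[13,25),[12,24),[11,23),[10,22),[9,21),[8,20),[7,19),[6,18); WM=12
i=7 t=23 v=6: → [23,35),[22,34),[21,33),[20,32),[19,31),[18,30),[17,29),[16,28),[15,27),[14,26),[13,25),[12,24); WM=21; [1,13) fires=4 [2,14) fires=3 [3,15) fires=5 [4,16) fires=5 [5,17) fires=4 [6,18) fires=4 [7,19) fires=4 [8,20) fires=3 [9,21) fires=3
i=8 t=28 v=7: → [28,40),[27,39),[26,38),[25,37),[24,36),[23,35),[22,34),[21,33),[20,32),[19,31),[18,30),[17,29); WM=21
i=9 t=9 v=3: DROP (t<21-0); WM=26; [10,22) fires=3 [11,23) fires=3 [12,24) fires=4 [13,25) fires=4 [14,26) fires=4
i=10 t=45 v=3: → [45,57),[44,56),[43,55),[42,54),[41,53),[40,52),[39,51),[38,50),[37,49),[36,48),[35,47),[34,46); WM=26
i=11 t=48 v=6: → [48,60),[47,59),[46,58),[45,57),[44,56),[43,55),[42,54),[41,53),[40,52),[39,51),[38,50),[37,49); WM=46; [15,27) fires=2 [16,28) fires=2 [17,29) fires=3 [18,30) fires=2 [19,31) fires=2 [20,32) fires=2 [21,33) fires=2 [22,34) fires=2 [23,35) fires=2 [24,36) fires=1 [25,37) fires=1 [26,38) fires=1 [27,39) fires=1 [28,40) fires=1 [34,46) fires=1
i=12 t=41 v=1: DROP (t<46-0); WM=46
i=13 t=54 v=2: → [54,66),[53,65),[52,64),[51,63),[50,62),[49,61),[48,60),[47,59),[46,58),[45,57),[44,56),[43,55); WM=52; [35,47) fires=1 [36,48) fires=1 [37,49) fires=2 [38,50) fires=2 [39,51) fires=2 [40,52) fires=2
i=14 t=54 v=6: → [54,66),[53,65),[52,64),[51,63),[50,62),[49,61),[48,60),[47,59),[46,58),[45,57),[44,56),[43,55); WM=52
i=15 t=62 v=7: → [62,74),[61,73),[60,72),[59,71),[58,70),[57,69),[56,68),[55,67),[54,66),[53,65),[52,64),[51,63); WM=60; [41,53) fires=2 [42,54) fires=2 [43,55) fires=4 [44,56) fires=4 [45,57) fires=4 [46,58) fires=3 [47,59) fires=3 [48,60) fires=3
i=16 t=32 v=5: DROP (t<60-0); WM=60
i=17 t=50 v=1: DROP (t<60-0); WM=60
i=18 t=57 v=9: DROP (t<60-0); WM=60
i=19 t=62 v=8: → [62,74),[61,73),[60,72),[59,71),[58,70),[57,69),[56,68),[55,67),[54,66),[53,65),[52,64),[51,63); WM=60
i=20 t=64 v=6: → [64,76),[63,75),[62,74),[61,73),[60,72),[59,71),[58,70),[57,69),[56,68),[55,67),[54,66),[53,65); WM=60
i=21 t=70 v=5: → [70,82),[69,81),[68,80),[67,79),[66,78),[65,77),[64,76),[63,75),[62,74),[61,73),[60,72),[59,71); WM=68; [49,61) fires=2 [50,62) fires=2 [51,63) fires=4 [52,64) fires=4 [53,65) fires=5 [54,66) fires=5 [55,67) fires=3 [56,68) fires=3
i=22 t=57 v=6: DROP (t<68-0); WM=68
i=23 t=66 v=4: DROP (t<68-0); WM=68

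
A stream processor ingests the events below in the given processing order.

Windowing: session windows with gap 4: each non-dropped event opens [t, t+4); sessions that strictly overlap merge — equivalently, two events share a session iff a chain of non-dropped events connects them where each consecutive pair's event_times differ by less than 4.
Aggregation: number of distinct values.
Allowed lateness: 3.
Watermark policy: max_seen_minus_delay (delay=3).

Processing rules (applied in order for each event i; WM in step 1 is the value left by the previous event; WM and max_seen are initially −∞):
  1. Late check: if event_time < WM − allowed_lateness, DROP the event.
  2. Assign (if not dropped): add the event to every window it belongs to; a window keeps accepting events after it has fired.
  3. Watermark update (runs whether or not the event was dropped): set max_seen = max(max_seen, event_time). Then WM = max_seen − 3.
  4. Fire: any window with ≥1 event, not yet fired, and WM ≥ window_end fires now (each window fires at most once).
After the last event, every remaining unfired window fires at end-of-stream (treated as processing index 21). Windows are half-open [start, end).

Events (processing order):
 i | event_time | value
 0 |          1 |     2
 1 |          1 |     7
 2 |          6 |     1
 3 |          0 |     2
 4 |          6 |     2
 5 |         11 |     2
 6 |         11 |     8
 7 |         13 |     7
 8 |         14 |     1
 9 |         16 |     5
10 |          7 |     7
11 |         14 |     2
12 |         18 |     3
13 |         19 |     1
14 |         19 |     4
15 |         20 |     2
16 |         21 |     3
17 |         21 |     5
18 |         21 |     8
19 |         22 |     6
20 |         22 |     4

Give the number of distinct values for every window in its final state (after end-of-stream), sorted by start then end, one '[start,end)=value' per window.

[0,5)=2 [6,10)=2 [11,26)=8

i=0 t=1 v=2: → [1,5); WM=-2
i=1 t=1 v=7: → [1,5); WM=-2
i=2 t=6 v=1: → [6,10); WM=3
i=3 t=0 v=2: → [0,5); WM=3
i=4 t=6 v=2: → [6,10); WM=3
i=5 t=11 v=2: → [11,15); WM=8
i=6 t=11 v=8: → [11,15); WM=8
i=7 t=13 v=7: → [11,17); WM=10
i=8 t=14 v=1: → [11,18); WM=11
i=9 t=16 v=5: → [11,20); WM=13
i=10 t=7 v=7: DROP (t<13-3); WM=13
i=11 t=14 v=2: → [11,20); WM=13
i=12 t=18 v=3: → [11,22); WM=15
i=13 t=19 v=1: → [11,23); WM=16
i=14 t=19 v=4: → [11,23); WM=16
i=15 t=20 v=2: → [11,24); WM=17
i=16 t=21 v=3: → [11,25); WM=18
i=17 t=21 v=5: → [11,25); WM=18
i=18 t=21 v=8: → [11,25); WM=18
i=19 t=22 v=6: → [11,26); WM=19
i=20 t=22 v=4: → [11,26); WM=19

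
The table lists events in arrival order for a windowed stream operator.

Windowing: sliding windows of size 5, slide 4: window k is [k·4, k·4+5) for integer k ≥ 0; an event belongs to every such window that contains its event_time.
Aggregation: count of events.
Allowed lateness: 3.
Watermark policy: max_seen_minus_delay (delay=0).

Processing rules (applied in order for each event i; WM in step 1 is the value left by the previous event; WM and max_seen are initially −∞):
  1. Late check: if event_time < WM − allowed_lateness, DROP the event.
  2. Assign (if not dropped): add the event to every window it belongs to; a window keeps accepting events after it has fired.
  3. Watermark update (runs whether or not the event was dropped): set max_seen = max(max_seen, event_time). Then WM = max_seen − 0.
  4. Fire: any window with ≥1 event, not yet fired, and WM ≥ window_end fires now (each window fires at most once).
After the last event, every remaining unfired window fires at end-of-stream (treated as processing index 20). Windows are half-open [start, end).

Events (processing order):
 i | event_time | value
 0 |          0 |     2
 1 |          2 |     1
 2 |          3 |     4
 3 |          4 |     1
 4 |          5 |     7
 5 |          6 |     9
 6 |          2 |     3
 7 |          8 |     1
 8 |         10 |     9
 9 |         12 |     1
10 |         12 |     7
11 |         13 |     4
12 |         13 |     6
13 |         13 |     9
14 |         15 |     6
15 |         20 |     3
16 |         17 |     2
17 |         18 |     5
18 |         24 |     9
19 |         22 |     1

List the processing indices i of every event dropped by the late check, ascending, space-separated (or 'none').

i=0 t=0 v=2: → [0,5); WM=0
i=1 t=2 v=1: → [0,5); WM=2
i=2 t=3 v=4: → [0,5); WM=3
i=3 t=4 v=1: → [4,9),[0,5); WM=4
i=4 t=5 v=7: → [4,9); WM=5; [0,5) fires=4
i=5 t=6 v=9: → [4,9); WM=6
i=6 t=2 v=3: DROP (t<6-3); WM=6
i=7 t=8 v=1: → [8,13),[4,9); WM=8
i=8 t=10 v=9: → [8,13); WM=10; [4,9) fires=4
i=9 t=12 v=1: → [12,17),[8,13); WM=12
i=10 t=12 v=7: → [12,17),[8,13); WM=12
i=11 t=13 v=4: → [12,17); WM=13; [8,13) fires=4
i=12 t=13 v=6: → [12,17); WM=13
i=13 t=13 v=9: → [12,17); WM=13
i=14 t=15 v=6: → [12,17); WM=15
i=15 t=20 v=3: → [20,25),[16,21); WM=20; [12,17) fires=6
i=16 t=17 v=2: → [16,21); WM=20
i=17 t=18 v=5: → [16,21); WM=20
i=18 t=24 v=9: → [24,29),[20,25); WM=24; [16,21) fires=3
i=19 t=22 v=1: → [20,25); WM=24

6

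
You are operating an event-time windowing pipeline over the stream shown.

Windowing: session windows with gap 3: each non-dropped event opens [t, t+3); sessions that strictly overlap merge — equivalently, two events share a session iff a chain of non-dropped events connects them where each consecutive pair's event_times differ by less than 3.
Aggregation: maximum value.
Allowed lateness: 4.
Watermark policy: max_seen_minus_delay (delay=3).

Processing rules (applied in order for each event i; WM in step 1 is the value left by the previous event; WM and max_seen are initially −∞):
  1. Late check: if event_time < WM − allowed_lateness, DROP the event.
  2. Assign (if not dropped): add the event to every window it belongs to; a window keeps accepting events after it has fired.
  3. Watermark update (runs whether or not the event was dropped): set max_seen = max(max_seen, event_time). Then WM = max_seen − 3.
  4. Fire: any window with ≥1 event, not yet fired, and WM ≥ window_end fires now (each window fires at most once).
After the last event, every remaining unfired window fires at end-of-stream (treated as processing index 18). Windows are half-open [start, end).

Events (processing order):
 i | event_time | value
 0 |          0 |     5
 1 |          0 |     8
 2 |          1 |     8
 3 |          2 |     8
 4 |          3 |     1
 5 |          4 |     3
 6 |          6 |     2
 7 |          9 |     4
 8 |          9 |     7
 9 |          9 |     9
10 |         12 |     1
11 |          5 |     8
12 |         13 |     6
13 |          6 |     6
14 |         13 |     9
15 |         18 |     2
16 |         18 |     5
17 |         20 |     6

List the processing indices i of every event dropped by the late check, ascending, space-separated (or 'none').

none

i=0 t=0 v=5: → [0,3); WM=-3
i=1 t=0 v=8: → [0,3); WM=-3
i=2 t=1 v=8: → [0,4); WM=-2
i=3 t=2 v=8: → [0,5); WM=-1
i=4 t=3 v=1: → [0,6); WM=0
i=5 t=4 v=3: → [0,7); WM=1
i=6 t=6 v=2: → [0,9); WM=3
i=7 t=9 v=4: → [9,12); WM=6
i=8 t=9 v=7: → [9,12); WM=6
i=9 t=9 v=9: → [9,12); WM=6
i=10 t=12 v=1: → [12,15); WM=9
i=11 t=5 v=8: → [0,9); WM=9
i=12 t=13 v=6: → [12,16); WM=10
i=13 t=6 v=6: → [0,9); WM=10
i=14 t=13 v=9: → [12,16); WM=10
i=15 t=18 v=2: → [18,21); WM=15
i=16 t=18 v=5: → [18,21); WM=15
i=17 t=20 v=6: → [18,23); WM=17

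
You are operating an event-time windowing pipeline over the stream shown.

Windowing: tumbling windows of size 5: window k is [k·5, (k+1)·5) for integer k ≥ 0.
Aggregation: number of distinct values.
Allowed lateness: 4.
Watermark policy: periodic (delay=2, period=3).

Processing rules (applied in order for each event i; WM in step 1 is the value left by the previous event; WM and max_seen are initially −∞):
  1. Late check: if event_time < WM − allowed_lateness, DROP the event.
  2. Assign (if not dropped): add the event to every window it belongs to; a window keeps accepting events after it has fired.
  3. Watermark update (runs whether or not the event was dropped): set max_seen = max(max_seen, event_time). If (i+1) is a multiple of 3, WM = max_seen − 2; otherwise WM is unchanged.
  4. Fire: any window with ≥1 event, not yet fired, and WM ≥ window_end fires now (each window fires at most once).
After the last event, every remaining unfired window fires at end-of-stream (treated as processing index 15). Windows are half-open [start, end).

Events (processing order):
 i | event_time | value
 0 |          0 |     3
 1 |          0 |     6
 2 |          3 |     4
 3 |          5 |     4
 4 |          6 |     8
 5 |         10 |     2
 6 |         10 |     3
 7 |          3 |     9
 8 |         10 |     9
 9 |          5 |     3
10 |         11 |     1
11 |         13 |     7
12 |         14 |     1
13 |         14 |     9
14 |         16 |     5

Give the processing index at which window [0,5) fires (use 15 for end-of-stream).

i=0 t=0 v=3: → [0,5); WM=−∞
i=1 t=0 v=6: → [0,5); WM=−∞
i=2 t=3 v=4: → [0,5); WM=1
i=3 t=5 v=4: → [5,10); WM=1
i=4 t=6 v=8: → [5,10); WM=1
i=5 t=10 v=2: → [10,15); WM=8; [0,5) fires=3
i=6 t=10 v=3: → [10,15); WM=8
i=7 t=3 v=9: DROP (t<8-4); WM=8
i=8 t=10 v=9: → [10,15); WM=8
i=9 t=5 v=3: → [5,10); WM=8
i=10 t=11 v=1: → [10,15); WM=8
i=11 t=13 v=7: → [10,15); WM=11; [5,10) fires=3
i=12 t=14 v=1: → [10,15); WM=11
i=13 t=14 v=9: → [10,15); WM=11
i=14 t=16 v=5: → [15,20); WM=14

5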